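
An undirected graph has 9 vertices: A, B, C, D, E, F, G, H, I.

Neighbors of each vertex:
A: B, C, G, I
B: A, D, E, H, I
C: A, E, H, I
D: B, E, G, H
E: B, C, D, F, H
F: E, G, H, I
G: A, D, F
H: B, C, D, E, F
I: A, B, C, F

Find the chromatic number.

4

B, D, E, H are pairwise adjacent (a clique of size 4), so at least 4 colors are needed.
4 colors suffice: color 1 → {B, C, F}; color 2 → {A, H}; color 3 → {E, G, I}; color 4 → {D}. No two adjacent vertices share a color.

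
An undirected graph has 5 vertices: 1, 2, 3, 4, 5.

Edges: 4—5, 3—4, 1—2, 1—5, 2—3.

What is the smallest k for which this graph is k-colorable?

3

The cycle 5-4-3-2-1-5 has odd length 5, so it cannot be 2-colored; at least 3 colors are needed.
3 colors suffice: color red → {1, 3}; color blue → {2, 4}; color green → {5}. Each edge has distinct colors on its endpoints.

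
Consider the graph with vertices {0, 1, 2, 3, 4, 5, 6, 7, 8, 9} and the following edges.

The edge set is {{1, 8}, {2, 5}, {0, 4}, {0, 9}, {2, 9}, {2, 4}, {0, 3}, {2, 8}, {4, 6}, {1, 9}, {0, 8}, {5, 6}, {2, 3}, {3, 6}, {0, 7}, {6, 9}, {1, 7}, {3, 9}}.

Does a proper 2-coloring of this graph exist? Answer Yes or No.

No

2, 3, 9 form a triangle, so at least 3 colors are needed.
So 2 colors are not enough.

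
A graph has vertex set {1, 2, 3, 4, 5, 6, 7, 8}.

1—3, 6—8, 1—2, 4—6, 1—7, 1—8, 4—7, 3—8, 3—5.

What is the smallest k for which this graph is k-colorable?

3

1, 3, 8 form a triangle, so at least 3 colors are needed.
3 colors suffice: 1=a, 2=b, 3=b, 4=c, 5=a, 6=a, 7=b, 8=c. No two adjacent vertices share a color.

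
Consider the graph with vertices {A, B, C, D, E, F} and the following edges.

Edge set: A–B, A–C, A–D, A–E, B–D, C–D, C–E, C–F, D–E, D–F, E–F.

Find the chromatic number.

4

C, D, E, F form a clique, so at least 4 colors are needed.
4 colors suffice: A=3, B=2, C=2, D=1, E=4, F=3. Each edge has distinct colors on its endpoints.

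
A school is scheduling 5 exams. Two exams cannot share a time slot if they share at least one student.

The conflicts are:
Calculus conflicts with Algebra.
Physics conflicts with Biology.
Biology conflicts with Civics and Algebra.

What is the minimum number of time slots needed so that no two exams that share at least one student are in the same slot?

Calculus and Algebra conflict, so at least 2 time slots are needed.
2 time slots suffice: time slot 1 → {Calculus, Biology}; time slot 2 → {Physics, Civics, Algebra}. Each listed conflict is separated.

2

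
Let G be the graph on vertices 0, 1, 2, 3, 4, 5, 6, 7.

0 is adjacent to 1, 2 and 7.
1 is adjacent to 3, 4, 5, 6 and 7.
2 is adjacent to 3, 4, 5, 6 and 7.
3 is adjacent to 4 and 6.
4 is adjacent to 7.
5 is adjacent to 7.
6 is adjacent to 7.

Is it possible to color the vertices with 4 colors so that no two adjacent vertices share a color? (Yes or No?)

Yes

The chromatic number is 3. 0, 1, 7 are pairwise adjacent, so at least 3 colors are needed.
3 colors suffice: color a → {1, 2}; color b → {3, 7}; color c → {0, 4, 5, 6}.
Since 4 ≥ 3, a proper 4-coloring certainly exists.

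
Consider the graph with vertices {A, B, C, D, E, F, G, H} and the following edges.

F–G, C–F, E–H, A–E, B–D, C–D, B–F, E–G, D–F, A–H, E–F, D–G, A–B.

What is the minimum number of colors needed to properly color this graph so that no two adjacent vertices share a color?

D, F, G are pairwise adjacent, so at least 3 colors are needed.
3 colors suffice: color 1 → {A, F}; color 2 → {D, E}; color 3 → {B, C, G, H}. No two adjacent vertices share a color.

3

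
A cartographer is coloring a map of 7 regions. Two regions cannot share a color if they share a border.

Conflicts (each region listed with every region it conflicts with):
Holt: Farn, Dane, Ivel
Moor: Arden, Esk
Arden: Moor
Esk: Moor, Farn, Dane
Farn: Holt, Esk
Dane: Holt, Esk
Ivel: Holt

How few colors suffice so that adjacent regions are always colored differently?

2

Holt and Ivel conflict, so at least 2 colors are needed.
2 colors suffice: Holt=1, Moor=2, Arden=1, Esk=1, Farn=2, Dane=2, Ivel=2. Every pair that conflicts lands in different colors.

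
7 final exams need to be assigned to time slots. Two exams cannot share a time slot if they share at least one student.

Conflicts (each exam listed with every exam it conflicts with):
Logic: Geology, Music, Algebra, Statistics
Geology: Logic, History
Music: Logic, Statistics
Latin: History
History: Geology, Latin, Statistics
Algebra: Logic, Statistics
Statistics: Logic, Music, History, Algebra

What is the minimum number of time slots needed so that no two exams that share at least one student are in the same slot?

Logic, Algebra, Statistics pairwise conflict, so at least 3 time slots are needed.
A valid assignment using 3 time slots: Logic=1, Geology=2, Music=3, Latin=2, History=1, Algebra=3, Statistics=2. Every pair that conflicts lands in different time slots.

3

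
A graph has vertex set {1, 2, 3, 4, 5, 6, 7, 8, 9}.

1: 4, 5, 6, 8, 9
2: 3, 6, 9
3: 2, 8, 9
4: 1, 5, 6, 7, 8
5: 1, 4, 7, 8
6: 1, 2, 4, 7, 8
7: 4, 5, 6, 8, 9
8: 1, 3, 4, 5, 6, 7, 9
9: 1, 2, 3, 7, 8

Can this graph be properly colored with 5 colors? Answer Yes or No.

Yes

The chromatic number is 4. 1, 4, 6, 8 are mutually adjacent (a clique of size 4), so at least 4 colors are needed.
4 colors suffice: color red → {2, 8}; color blue → {1, 3, 7}; color green → {5, 6, 9}; color yellow → {4}.
Since 5 ≥ 4, a proper 5-coloring certainly exists.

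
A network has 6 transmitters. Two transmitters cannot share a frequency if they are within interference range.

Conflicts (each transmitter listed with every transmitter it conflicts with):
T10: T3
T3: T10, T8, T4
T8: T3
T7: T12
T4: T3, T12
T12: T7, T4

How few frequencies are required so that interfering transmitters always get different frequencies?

T10 and T3 conflict, so at least 2 frequencies are needed.
A valid assignment using 2 frequencies: T10=2, T3=1, T8=2, T7=2, T4=2, T12=1. Each listed conflict is separated.

2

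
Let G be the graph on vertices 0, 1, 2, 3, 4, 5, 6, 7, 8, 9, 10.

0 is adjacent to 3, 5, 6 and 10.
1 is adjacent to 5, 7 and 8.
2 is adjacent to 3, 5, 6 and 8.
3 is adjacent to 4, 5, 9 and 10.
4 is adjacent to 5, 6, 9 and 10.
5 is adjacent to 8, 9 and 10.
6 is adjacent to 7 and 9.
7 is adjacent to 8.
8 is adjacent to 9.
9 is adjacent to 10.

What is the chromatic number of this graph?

3, 4, 5, 9, 10 are pairwise adjacent (a clique of size 5), so at least 5 colors are needed.
5 colors suffice: color red → {5, 6}; color blue → {3, 8}; color green → {0, 1, 2, 9}; color yellow → {7, 10}; color purple → {4}. Every edge joins two different colors.

5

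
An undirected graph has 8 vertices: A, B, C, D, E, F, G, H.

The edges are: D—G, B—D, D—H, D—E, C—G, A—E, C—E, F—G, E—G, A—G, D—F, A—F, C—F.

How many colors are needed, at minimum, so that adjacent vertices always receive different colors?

C, E, G form a triangle, so at least 3 colors are needed.
3 colors suffice: A=2, B=1, C=2, D=2, E=3, F=3, G=1, H=1. Every edge joins two different colors.

3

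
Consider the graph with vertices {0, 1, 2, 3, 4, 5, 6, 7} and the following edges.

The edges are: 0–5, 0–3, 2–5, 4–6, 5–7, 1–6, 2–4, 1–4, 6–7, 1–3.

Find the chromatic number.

1, 4, 6 are mutually adjacent, so at least 3 colors are needed.
3 colors suffice: color red → {1, 5}; color blue → {0, 4, 7}; color green → {2, 3, 6}. No two adjacent vertices share a color.

3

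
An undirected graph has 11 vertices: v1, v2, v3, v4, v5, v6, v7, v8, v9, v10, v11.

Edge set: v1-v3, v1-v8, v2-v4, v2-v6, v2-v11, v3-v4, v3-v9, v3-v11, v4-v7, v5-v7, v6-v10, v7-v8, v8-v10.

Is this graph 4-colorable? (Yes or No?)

The chromatic number is 3. The cycle v7-v4-v3-v1-v8-v7 has odd length 5, so it cannot be 2-colored; at least 3 colors are needed.
3 colors suffice: color 1 → {v2, v3, v7, v10}; color 2 → {v4, v5, v6, v8, v9, v11}; color 3 → {v1}.
Since 4 ≥ 3, a proper 4-coloring certainly exists.

Yes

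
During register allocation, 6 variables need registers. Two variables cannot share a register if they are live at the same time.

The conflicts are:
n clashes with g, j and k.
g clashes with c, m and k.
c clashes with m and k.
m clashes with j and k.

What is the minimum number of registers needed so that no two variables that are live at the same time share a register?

4

g, c, m, k are mutually in conflict, so at least 4 registers are needed.
4 registers suffice: register 1 → {g, j}; register 2 → {n, m}; register 3 → {k}; register 4 → {c}. Every pair that conflicts lands in different registers.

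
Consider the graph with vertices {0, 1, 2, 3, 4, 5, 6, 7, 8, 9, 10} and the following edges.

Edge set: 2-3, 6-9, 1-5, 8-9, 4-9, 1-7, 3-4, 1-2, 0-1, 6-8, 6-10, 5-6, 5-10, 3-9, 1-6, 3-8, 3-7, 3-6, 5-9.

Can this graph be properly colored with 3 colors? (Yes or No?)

3, 6, 8, 9 form a clique, so at least 4 colors are needed.
So 3 colors are not enough.

No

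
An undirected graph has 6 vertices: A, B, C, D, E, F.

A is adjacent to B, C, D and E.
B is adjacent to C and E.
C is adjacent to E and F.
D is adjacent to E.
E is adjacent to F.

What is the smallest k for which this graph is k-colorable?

A, B, C, E are mutually adjacent (a clique of size 4), so at least 4 colors are needed.
4 colors suffice: color 1 → {E}; color 2 → {C, D}; color 3 → {A, F}; color 4 → {B}. Each edge has distinct colors on its endpoints.

4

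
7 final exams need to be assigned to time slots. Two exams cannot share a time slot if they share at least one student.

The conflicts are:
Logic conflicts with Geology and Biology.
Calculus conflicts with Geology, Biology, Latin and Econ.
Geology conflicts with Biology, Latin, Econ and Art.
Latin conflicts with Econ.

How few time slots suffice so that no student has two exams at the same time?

Calculus, Geology, Latin, Econ pairwise conflict, so at least 4 time slots are needed.
4 time slots suffice: Logic=2, Calculus=2, Geology=1, Biology=3, Latin=3, Econ=4, Art=2. Every pair that conflicts lands in different time slots.

4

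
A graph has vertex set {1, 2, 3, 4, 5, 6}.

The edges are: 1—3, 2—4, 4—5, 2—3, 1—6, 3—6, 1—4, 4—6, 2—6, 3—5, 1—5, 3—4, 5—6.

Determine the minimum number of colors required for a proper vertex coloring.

5

1, 3, 4, 5, 6 are pairwise adjacent (a clique of size 5), so at least 5 colors are needed.
5 colors suffice: color red → {3}; color blue → {4}; color green → {6}; color yellow → {2, 5}; color purple → {1}. No two adjacent vertices share a color.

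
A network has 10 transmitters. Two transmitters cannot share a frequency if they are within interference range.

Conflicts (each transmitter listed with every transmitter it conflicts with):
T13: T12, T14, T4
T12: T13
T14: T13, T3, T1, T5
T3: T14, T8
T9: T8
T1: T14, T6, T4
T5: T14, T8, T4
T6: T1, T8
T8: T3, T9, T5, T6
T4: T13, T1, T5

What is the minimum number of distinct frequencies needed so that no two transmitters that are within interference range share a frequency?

The cycle T6-T1-T4-T5-T8-T6 has odd length 5, so it cannot be 2-colored; at least 3 frequencies are needed.
3 frequencies suffice: T13=2, T12=1, T14=1, T3=2, T9=2, T1=2, T5=2, T6=3, T8=1, T4=1. Every pair that conflicts lands in different frequencies.

3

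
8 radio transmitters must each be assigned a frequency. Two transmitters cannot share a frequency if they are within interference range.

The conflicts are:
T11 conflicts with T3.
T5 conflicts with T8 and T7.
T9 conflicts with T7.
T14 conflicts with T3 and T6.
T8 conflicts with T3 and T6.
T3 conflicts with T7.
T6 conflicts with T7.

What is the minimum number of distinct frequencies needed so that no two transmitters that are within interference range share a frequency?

T8 and T6 conflict, so at least 2 frequencies are needed.
A valid assignment using 2 frequencies: T11=1, T5=2, T9=2, T14=1, T8=1, T3=2, T6=2, T7=1. Every pair that conflicts lands in different frequencies.

2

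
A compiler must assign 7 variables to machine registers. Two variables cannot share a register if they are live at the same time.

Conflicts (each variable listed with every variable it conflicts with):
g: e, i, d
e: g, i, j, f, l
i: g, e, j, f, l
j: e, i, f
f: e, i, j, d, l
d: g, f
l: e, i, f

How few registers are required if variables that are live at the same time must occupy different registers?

4

e, i, j, f are mutually in conflict, so at least 4 registers are needed.
4 registers suffice: register 1 → {i, d}; register 2 → {e}; register 3 → {g, f}; register 4 → {j, l}. Each listed conflict is separated.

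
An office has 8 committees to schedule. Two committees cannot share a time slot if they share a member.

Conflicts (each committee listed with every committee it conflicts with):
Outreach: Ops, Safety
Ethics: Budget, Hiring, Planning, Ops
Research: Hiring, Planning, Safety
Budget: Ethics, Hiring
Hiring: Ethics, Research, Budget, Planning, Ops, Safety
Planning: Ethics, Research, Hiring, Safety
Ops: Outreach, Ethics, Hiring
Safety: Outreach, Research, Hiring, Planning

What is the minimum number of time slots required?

4

Research, Hiring, Planning, Safety are mutually in conflict, so at least 4 time slots are needed.
Using 4 time slots: Outreach=1, Ethics=3, Research=4, Budget=2, Hiring=1, Planning=2, Ops=2, Safety=3. Every pair that conflicts lands in different time slots.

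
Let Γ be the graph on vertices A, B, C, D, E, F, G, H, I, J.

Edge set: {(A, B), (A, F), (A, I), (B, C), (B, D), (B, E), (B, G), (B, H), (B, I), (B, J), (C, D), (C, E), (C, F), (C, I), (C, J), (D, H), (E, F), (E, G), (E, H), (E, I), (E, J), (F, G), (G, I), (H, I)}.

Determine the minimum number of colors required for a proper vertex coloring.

B, E, G, I are pairwise adjacent (a clique of size 4), so at least 4 colors are needed.
A valid assignment using 4 colors: A=2, B=1, C=3, D=2, E=2, F=1, G=3, H=3, I=4, J=4. Each edge has distinct colors on its endpoints.

4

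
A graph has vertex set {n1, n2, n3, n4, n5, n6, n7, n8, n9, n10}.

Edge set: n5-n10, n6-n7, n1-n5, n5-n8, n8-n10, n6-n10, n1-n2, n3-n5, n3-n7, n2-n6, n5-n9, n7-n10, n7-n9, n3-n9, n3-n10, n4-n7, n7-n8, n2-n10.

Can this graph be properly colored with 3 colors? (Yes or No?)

The chromatic number is 3. n3, n7, n9 are mutually adjacent, so at least 3 colors are needed.
A valid assignment using 3 colors: n1=2, n2=1, n3=3, n4=2, n5=1, n6=3, n7=1, n8=3, n9=2, n10=2.
That is already a proper 3-coloring.

Yes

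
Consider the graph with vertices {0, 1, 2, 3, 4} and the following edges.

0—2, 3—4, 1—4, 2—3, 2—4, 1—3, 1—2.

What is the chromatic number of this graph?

4

1, 2, 3, 4 are mutually adjacent (a clique of size 4), so at least 4 colors are needed.
A valid assignment using 4 colors: 0=blue, 1=blue, 2=red, 3=green, 4=yellow. No two adjacent vertices share a color.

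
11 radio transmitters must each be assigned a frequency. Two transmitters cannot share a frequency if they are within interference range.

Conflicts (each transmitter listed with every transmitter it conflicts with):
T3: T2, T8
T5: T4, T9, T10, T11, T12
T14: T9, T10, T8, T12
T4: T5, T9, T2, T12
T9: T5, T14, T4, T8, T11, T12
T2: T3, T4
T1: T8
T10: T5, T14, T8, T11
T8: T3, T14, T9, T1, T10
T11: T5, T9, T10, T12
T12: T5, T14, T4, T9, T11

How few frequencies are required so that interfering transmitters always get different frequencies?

4

T5, T4, T9, T12 are mutually in conflict, so at least 4 frequencies are needed.
Using 4 frequencies: T3=1, T5=3, T14=3, T4=4, T9=1, T2=2, T1=1, T10=1, T8=2, T11=4, T12=2. Each listed conflict is separated.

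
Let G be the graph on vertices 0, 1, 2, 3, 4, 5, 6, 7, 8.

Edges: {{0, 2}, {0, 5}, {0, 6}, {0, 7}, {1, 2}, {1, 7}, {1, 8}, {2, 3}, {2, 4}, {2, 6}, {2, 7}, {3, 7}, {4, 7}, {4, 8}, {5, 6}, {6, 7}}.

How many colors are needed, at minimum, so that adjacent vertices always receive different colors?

0, 2, 6, 7 are pairwise adjacent (a clique of size 4), so at least 4 colors are needed.
4 colors suffice: color a → {2, 5, 8}; color b → {7}; color c → {0, 1, 3, 4}; color d → {6}. Every edge joins two different colors.

4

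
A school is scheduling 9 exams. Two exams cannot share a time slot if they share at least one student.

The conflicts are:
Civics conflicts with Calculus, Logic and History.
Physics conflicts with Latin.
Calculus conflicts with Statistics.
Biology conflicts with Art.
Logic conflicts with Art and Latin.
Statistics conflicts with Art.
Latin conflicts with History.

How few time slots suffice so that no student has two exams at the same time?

The cycle Art-Logic-Civics-Calculus-Statistics-Art has odd length 5, so it cannot be 2-colored; at least 3 time slots are needed.
3 time slots suffice: time slot 1 → {Civics, Art, Latin}; time slot 2 → {Physics, Calculus, Biology, Logic, History}; time slot 3 → {Statistics}. Every pair that conflicts lands in different time slots.

3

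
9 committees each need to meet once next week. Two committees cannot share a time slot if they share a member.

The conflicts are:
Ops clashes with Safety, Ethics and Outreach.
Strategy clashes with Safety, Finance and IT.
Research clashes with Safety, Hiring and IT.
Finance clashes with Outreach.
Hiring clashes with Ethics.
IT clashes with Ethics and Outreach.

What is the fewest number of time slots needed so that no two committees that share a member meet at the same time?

The cycle Outreach-IT-Research-Safety-Ops-Outreach has odd length 5, so it cannot be 2-colored; at least 3 time slots are needed.
A valid assignment using 3 time slots: Ops=1, Strategy=2, Research=2, Safety=3, Finance=1, Hiring=1, IT=1, Ethics=2, Outreach=2. Every pair that conflicts lands in different time slots.

3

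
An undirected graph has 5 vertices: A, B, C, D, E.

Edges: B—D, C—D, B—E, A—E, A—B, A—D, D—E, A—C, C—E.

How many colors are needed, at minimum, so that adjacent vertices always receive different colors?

4

A, C, D, E are mutually adjacent (a clique of size 4), so at least 4 colors are needed.
A valid assignment using 4 colors: A=1, B=4, C=4, D=3, E=2. Each edge has distinct colors on its endpoints.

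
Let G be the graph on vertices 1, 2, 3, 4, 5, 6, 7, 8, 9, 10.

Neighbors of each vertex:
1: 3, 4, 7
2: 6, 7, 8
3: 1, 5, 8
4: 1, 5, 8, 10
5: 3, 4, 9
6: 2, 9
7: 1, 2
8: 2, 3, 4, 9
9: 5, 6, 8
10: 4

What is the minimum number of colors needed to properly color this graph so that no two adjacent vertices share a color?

The cycle 7-1-4-8-2-7 has odd length 5, so it cannot be 2-colored; at least 3 colors are needed.
3 colors suffice: 1=b, 2=a, 3=a, 4=a, 5=b, 6=b, 7=c, 8=b, 9=a, 10=b. Each edge has distinct colors on its endpoints.

3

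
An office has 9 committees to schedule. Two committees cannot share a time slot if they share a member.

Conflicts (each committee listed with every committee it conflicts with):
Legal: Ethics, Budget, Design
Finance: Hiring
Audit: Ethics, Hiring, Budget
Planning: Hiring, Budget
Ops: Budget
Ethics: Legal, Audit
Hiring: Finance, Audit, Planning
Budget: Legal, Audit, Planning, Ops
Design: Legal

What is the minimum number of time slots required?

2

Ops and Budget conflict, so at least 2 time slots are needed.
2 time slots suffice: Legal=2, Finance=2, Audit=2, Planning=2, Ops=2, Ethics=1, Hiring=1, Budget=1, Design=1. Each listed conflict is separated.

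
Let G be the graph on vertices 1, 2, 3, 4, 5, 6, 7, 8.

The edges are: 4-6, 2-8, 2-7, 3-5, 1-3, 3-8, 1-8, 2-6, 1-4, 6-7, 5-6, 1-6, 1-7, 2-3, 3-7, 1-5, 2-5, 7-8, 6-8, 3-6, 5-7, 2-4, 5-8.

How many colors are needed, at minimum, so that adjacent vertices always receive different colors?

1, 3, 5, 6, 7, 8 form a clique, so at least 6 colors are needed.
A valid assignment using 6 colors: 1=blue, 2=blue, 3=orange, 4=green, 5=yellow, 6=red, 7=green, 8=purple. Every edge joins two different colors.

6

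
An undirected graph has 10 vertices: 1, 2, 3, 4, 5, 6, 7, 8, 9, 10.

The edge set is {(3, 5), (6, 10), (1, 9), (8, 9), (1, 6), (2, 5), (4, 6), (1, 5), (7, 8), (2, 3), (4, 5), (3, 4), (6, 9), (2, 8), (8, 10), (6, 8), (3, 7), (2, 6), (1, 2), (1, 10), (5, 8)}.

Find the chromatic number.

3, 4, 5 are mutually adjacent, so at least 3 colors are needed.
3 colors suffice: 1=red, 2=green, 3=red, 4=green, 5=blue, 6=blue, 7=blue, 8=red, 9=green, 10=green. No two adjacent vertices share a color.

3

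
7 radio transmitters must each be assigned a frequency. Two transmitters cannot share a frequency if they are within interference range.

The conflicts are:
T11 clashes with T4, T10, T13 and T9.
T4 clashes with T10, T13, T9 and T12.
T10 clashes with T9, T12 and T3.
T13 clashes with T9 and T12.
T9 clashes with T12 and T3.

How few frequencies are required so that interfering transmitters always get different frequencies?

T11, T4, T10, T9 are mutually in conflict, so at least 4 frequencies are needed.
Using 4 frequencies: T11=4, T4=3, T10=2, T13=2, T9=1, T12=4, T3=3. Every pair that conflicts lands in different frequencies.

4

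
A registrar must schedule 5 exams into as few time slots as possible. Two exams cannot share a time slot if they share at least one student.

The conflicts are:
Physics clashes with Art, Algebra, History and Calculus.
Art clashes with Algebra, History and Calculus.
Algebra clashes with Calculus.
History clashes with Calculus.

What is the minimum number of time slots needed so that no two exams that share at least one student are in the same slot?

Physics, Art, Algebra, Calculus are mutually in conflict, so at least 4 time slots are needed.
Using 4 time slots: Physics=2, Art=3, Algebra=4, History=4, Calculus=1. Each listed conflict is separated.

4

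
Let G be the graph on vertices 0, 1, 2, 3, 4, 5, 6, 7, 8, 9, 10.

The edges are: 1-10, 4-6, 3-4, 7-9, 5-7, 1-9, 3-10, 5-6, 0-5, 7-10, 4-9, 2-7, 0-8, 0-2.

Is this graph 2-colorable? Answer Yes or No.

The cycle 7-5-6-4-9-7 has odd length 5, so it cannot be 2-colored; at least 3 colors are needed.
So 2 colors are not enough.

No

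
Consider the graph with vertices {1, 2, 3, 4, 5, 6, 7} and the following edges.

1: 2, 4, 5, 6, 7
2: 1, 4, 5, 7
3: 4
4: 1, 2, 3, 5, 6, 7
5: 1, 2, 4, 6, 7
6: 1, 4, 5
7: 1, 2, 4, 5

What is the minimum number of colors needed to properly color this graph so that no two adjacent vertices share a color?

1, 2, 4, 5, 7 are mutually adjacent (a clique of size 5), so at least 5 colors are needed.
5 colors suffice: color red → {4}; color blue → {1, 3}; color green → {5}; color yellow → {6, 7}; color purple → {2}. No two adjacent vertices share a color.

5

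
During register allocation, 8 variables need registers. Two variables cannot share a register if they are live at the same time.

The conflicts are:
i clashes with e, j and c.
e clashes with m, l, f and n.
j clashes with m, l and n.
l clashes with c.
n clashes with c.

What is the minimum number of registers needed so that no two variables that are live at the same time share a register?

2

e and n conflict, so at least 2 registers are needed.
2 registers suffice: i=2, e=1, j=1, m=2, l=2, f=2, n=2, c=1. Each listed conflict is separated.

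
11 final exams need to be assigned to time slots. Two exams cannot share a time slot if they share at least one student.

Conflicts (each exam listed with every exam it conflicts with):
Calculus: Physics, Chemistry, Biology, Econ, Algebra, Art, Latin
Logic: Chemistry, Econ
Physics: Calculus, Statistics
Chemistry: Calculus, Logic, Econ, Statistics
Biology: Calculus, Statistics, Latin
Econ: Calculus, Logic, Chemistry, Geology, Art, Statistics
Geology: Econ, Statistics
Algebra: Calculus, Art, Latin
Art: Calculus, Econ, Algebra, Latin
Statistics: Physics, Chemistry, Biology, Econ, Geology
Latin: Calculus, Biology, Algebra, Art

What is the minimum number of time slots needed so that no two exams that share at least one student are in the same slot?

Calculus, Algebra, Art, Latin are mutually in conflict, so at least 4 time slots are needed.
A valid assignment using 4 time slots: Calculus=1, Logic=1, Physics=2, Chemistry=3, Biology=3, Econ=2, Geology=3, Algebra=4, Art=3, Statistics=1, Latin=2. Each listed conflict is separated.

4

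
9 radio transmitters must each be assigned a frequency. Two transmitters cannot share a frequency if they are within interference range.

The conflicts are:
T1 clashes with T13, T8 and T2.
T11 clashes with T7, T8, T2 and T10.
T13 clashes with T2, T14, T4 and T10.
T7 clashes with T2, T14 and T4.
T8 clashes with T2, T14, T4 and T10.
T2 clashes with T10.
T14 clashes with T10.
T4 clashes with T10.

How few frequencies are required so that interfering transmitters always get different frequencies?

T11, T8, T2, T10 all conflict with each other, so at least 4 frequencies are needed.
4 frequencies suffice: frequency 1 → {T2, T14, T4}; frequency 2 → {T13, T7, T8}; frequency 3 → {T1, T10}; frequency 4 → {T11}. Each listed conflict is separated.

4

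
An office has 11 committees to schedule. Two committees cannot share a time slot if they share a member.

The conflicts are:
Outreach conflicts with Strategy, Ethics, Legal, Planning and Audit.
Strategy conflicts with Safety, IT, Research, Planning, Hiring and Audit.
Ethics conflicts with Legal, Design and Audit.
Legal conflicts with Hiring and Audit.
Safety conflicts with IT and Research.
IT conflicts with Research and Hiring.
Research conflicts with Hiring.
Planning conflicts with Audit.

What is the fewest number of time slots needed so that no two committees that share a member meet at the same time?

Outreach, Ethics, Legal, Audit pairwise conflict, so at least 4 time slots are needed.
4 time slots suffice: time slot 1 → {Strategy, Legal, Design}; time slot 2 → {Outreach, IT}; time slot 3 → {Research, Audit}; time slot 4 → {Ethics, Safety, Planning, Hiring}. Every pair that conflicts lands in different time slots.

4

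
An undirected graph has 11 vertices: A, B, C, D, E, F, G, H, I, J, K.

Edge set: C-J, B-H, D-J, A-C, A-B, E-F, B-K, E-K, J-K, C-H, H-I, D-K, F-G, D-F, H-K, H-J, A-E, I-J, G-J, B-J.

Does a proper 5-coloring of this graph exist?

Yes

The chromatic number is 4. B, H, J, K are pairwise adjacent (a clique of size 4), so at least 4 colors are needed.
4 colors suffice: color 1 → {E, J}; color 2 → {C, F, I, K}; color 3 → {A, D, G, H}; color 4 → {B}.
Since 5 ≥ 4, a proper 5-coloring certainly exists.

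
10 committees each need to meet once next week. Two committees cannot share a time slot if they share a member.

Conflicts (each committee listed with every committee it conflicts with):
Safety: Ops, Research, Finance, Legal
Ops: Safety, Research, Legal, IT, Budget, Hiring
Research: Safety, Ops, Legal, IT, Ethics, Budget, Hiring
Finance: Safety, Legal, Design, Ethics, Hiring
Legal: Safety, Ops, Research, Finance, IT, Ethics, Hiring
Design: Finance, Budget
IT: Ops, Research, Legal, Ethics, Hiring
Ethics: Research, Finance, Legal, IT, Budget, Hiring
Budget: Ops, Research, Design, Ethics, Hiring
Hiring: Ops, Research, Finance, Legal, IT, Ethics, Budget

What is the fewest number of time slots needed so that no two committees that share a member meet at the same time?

Ops, Research, Legal, IT, Hiring all conflict with each other, so at least 5 time slots are needed.
Using 5 time slots: Safety=3, Ops=4, Research=2, Finance=2, Legal=1, Design=3, IT=5, Ethics=4, Budget=1, Hiring=3. No two conflicting committees share a time slot.

5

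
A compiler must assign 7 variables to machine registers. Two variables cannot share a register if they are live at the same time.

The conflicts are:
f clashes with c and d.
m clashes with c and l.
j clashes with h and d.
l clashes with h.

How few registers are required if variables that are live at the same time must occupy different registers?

The cycle f-c-m-l-h-j-d-f has odd length 7, so it cannot be 2-colored; at least 3 registers are needed.
3 registers suffice: register 1 → {c, l, d}; register 2 → {f, m, h}; register 3 → {j}. No two conflicting variables share a register.

3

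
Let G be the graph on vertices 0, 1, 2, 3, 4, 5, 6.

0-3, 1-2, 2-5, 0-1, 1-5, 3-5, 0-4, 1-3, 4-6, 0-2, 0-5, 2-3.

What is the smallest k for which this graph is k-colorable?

0, 1, 2, 3, 5 form a clique, so at least 5 colors are needed.
A valid assignment using 5 colors: 0=a, 1=b, 2=e, 3=c, 4=b, 5=d, 6=a. No two adjacent vertices share a color.

5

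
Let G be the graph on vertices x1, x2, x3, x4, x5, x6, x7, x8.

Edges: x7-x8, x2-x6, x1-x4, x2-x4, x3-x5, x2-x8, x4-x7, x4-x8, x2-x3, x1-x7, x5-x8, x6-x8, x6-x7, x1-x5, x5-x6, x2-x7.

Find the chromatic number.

x2, x4, x7, x8 form a clique, so at least 4 colors are needed.
4 colors suffice: x1=B, x2=G, x3=B, x4=Y, x5=R, x6=Y, x7=R, x8=B. Every edge joins two different colors.

4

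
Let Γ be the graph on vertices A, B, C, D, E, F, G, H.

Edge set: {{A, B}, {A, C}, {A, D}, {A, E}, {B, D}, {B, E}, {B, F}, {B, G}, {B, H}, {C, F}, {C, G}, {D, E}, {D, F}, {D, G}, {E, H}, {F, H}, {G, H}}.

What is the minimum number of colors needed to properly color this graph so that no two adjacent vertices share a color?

A, B, D, E are pairwise adjacent (a clique of size 4), so at least 4 colors are needed.
A valid assignment using 4 colors: A=4, B=1, C=1, D=2, E=3, F=3, G=3, H=2. No two adjacent vertices share a color.

4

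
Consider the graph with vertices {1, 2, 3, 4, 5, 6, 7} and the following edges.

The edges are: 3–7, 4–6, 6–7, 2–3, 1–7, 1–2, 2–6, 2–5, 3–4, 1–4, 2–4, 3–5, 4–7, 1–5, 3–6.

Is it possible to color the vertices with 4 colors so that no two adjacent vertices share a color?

Yes

The chromatic number is 4. 3, 4, 6, 7 are mutually adjacent (a clique of size 4), so at least 4 colors are needed.
4 colors suffice: 1=green, 2=red, 3=green, 4=blue, 5=blue, 6=yellow, 7=red.
That is already a proper 4-coloring.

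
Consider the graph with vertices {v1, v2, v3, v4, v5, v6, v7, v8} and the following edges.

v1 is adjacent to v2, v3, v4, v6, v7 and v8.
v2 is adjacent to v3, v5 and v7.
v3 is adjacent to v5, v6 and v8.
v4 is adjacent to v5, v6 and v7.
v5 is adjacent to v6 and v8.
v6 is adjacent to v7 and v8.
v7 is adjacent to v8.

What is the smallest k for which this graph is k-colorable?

4

v1, v4, v6, v7 are mutually adjacent (a clique of size 4), so at least 4 colors are needed.
4 colors suffice: color 1 → {v2, v6}; color 2 → {v1, v5}; color 3 → {v3, v7}; color 4 → {v4, v8}. No two adjacent vertices share a color.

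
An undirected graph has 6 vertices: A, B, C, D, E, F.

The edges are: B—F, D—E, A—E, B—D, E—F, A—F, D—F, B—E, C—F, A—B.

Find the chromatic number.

4

A, B, E, F form a clique, so at least 4 colors are needed.
A valid assignment using 4 colors: A=4, B=3, C=2, D=4, E=2, F=1. No two adjacent vertices share a color.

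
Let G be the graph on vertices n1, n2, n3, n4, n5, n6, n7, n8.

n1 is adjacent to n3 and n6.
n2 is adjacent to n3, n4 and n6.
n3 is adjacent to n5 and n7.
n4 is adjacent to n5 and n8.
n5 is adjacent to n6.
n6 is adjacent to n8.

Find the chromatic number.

2

n2 and n4 are adjacent, so at least 2 colors are needed.
A valid assignment using 2 colors: n1=B, n2=B, n3=R, n4=R, n5=B, n6=R, n7=B, n8=B. Each edge has distinct colors on its endpoints.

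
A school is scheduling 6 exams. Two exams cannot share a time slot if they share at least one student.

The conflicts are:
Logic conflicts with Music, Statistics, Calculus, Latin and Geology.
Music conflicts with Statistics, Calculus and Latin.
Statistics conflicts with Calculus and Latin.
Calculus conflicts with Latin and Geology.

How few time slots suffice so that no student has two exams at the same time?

5

Logic, Music, Statistics, Calculus, Latin pairwise conflict, so at least 5 time slots are needed.
Using 5 time slots: Logic=2, Music=5, Statistics=3, Calculus=1, Latin=4, Geology=3. Each listed conflict is separated.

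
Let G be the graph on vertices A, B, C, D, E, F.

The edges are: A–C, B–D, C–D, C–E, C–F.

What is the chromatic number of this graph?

C and D are adjacent, so at least 2 colors are needed.
2 colors suffice: color 1 → {B, C}; color 2 → {A, D, E, F}. Every edge joins two different colors.

2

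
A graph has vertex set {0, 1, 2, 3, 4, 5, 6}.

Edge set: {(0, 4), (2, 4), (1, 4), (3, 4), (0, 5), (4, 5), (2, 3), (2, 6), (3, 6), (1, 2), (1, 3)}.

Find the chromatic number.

4

1, 2, 3, 4 are mutually adjacent (a clique of size 4), so at least 4 colors are needed.
4 colors suffice: color a → {4, 6}; color b → {0, 3}; color c → {2, 5}; color d → {1}. No two adjacent vertices share a color.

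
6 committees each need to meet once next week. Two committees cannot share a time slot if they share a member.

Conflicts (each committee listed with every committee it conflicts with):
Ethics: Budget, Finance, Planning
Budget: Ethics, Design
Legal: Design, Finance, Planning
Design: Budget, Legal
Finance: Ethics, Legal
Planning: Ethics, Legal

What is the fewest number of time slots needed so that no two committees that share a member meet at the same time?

3

The cycle Ethics-Budget-Design-Legal-Planning-Ethics has odd length 5, so it cannot be 2-colored; at least 3 time slots are needed.
3 time slots suffice: time slot 1 → {Ethics, Legal}; time slot 2 → {Design, Finance, Planning}; time slot 3 → {Budget}. Every pair that conflicts lands in different time slots.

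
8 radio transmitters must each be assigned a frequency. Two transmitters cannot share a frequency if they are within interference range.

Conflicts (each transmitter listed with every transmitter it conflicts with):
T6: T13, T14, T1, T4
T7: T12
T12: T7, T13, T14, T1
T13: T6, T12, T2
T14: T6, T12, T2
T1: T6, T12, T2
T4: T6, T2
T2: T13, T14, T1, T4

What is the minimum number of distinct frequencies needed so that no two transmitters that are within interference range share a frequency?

T6 and T14 conflict, so at least 2 frequencies are needed.
2 frequencies suffice: T6=1, T7=2, T12=1, T13=2, T14=2, T1=2, T4=2, T2=1. Each listed conflict is separated.

2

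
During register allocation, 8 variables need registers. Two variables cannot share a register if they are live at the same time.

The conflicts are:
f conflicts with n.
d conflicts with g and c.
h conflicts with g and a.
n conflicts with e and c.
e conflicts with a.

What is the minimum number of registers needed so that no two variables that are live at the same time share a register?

3

The cycle g-d-c-n-e-a-h-g has odd length 7, so it cannot be 2-colored; at least 3 registers are needed.
3 registers suffice: register 1 → {d, h, n}; register 2 → {f, g, c, a}; register 3 → {e}. Every pair that conflicts lands in different registers.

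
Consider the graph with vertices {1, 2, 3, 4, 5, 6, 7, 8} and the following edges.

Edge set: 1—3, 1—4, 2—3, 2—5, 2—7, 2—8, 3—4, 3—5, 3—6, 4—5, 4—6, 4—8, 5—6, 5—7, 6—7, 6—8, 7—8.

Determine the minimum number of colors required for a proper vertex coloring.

4

3, 4, 5, 6 form a clique, so at least 4 colors are needed.
One proper 4-coloring: 1=red, 2=red, 3=blue, 4=yellow, 5=green, 6=red, 7=blue, 8=green. Every edge joins two different colors.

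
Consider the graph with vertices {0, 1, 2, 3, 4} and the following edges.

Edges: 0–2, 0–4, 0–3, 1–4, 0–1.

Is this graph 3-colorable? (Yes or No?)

Yes

The chromatic number is 3. 0, 1, 4 are pairwise adjacent, so at least 3 colors are needed.
One proper 3-coloring: 0=red, 1=blue, 2=blue, 3=blue, 4=green.
That is already a proper 3-coloring.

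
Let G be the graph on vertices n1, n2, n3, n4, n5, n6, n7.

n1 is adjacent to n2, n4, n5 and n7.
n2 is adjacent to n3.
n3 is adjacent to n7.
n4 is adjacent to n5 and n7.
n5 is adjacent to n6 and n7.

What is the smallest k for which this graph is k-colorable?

4

n1, n4, n5, n7 are pairwise adjacent (a clique of size 4), so at least 4 colors are needed.
A valid assignment using 4 colors: n1=1, n2=2, n3=1, n4=4, n5=3, n6=1, n7=2. Every edge joins two different colors.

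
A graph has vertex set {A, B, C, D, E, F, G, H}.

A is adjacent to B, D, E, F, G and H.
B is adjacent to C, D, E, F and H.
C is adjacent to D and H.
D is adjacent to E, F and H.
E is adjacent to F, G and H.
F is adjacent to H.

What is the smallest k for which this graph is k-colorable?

A, B, D, E, F, H are pairwise adjacent (a clique of size 6), so at least 6 colors are needed.
One proper 6-coloring: A=1, B=4, C=1, D=5, E=2, F=6, G=3, H=3. Each edge has distinct colors on its endpoints.

6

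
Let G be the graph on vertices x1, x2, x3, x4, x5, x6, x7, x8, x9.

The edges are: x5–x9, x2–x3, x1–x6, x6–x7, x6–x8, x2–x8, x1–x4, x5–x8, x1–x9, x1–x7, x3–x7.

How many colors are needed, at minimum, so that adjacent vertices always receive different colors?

3

x1, x6, x7 are mutually adjacent, so at least 3 colors are needed.
3 colors suffice: color red → {x1, x3, x8}; color blue → {x2, x4, x5, x7}; color green → {x6, x9}. Every edge joins two different colors.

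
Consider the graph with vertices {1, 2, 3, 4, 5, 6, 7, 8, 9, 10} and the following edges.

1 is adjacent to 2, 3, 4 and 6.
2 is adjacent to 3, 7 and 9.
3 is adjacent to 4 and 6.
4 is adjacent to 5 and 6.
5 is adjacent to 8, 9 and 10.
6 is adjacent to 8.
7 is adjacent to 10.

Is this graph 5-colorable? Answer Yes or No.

The chromatic number is 4. 1, 3, 4, 6 are pairwise adjacent (a clique of size 4), so at least 4 colors are needed.
4 colors suffice: color red → {3, 5, 7}; color blue → {2, 6, 10}; color green → {1, 8, 9}; color yellow → {4}.
Since 5 ≥ 4, a proper 5-coloring certainly exists.

Yes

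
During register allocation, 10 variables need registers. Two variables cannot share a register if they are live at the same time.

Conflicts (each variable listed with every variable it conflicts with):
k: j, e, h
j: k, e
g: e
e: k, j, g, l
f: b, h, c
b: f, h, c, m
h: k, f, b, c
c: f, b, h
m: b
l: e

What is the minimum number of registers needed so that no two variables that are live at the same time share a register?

f, b, h, c all conflict with each other, so at least 4 registers are needed.
A valid assignment using 4 registers: k=3, j=2, g=2, e=1, f=3, b=1, h=2, c=4, m=2, l=2. Every pair that conflicts lands in different registers.

4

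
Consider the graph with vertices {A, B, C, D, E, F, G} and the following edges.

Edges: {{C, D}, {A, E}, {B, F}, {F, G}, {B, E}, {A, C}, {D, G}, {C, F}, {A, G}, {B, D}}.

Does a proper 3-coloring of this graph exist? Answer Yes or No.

The chromatic number is 3. The cycle B-D-C-A-E-B has odd length 5, so it cannot be 2-colored; at least 3 colors are needed.
3 colors suffice: color 1 → {B, C, G}; color 2 → {A, D, F}; color 3 → {E}.
That is already a proper 3-coloring.

Yes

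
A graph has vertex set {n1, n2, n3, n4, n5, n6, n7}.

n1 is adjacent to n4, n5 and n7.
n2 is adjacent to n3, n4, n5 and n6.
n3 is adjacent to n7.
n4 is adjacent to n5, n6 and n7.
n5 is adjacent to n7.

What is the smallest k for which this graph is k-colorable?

4

n1, n4, n5, n7 are mutually adjacent (a clique of size 4), so at least 4 colors are needed.
A valid assignment using 4 colors: n1=Y, n2=B, n3=R, n4=R, n5=G, n6=G, n7=B. No two adjacent vertices share a color.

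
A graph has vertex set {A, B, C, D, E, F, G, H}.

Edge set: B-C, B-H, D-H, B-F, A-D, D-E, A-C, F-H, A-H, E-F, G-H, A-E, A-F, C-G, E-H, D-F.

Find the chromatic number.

5

A, D, E, F, H form a clique, so at least 5 colors are needed.
5 colors suffice: color 1 → {C, H}; color 2 → {F, G}; color 3 → {A, B}; color 4 → {E}; color 5 → {D}. Every edge joins two different colors.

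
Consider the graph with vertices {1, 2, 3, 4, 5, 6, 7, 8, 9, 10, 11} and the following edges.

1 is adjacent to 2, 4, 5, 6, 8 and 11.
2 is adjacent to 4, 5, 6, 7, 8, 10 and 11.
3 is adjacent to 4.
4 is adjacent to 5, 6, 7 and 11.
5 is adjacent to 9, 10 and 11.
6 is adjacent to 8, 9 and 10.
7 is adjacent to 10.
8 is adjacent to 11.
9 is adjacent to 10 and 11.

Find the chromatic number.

5

1, 2, 4, 5, 11 form a clique, so at least 5 colors are needed.
One proper 5-coloring: 1=c, 2=a, 3=a, 4=b, 5=d, 6=d, 7=c, 8=b, 9=a, 10=b, 11=e. Each edge has distinct colors on its endpoints.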